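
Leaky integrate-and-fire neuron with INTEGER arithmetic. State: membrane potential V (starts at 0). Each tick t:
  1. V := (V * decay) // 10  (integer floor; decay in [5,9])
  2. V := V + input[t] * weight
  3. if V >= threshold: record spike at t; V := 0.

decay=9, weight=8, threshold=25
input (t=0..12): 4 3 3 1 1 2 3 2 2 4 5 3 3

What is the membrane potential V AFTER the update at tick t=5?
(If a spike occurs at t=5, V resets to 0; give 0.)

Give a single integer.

Answer: 0

Derivation:
t=0: input=4 -> V=0 FIRE
t=1: input=3 -> V=24
t=2: input=3 -> V=0 FIRE
t=3: input=1 -> V=8
t=4: input=1 -> V=15
t=5: input=2 -> V=0 FIRE
t=6: input=3 -> V=24
t=7: input=2 -> V=0 FIRE
t=8: input=2 -> V=16
t=9: input=4 -> V=0 FIRE
t=10: input=5 -> V=0 FIRE
t=11: input=3 -> V=24
t=12: input=3 -> V=0 FIRE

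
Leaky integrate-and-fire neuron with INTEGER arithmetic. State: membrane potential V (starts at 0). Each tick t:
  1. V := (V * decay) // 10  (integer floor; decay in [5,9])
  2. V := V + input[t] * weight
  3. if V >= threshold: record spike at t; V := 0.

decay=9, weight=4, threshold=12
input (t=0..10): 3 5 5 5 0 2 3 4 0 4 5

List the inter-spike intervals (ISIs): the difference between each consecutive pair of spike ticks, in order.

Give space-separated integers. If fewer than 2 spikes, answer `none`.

Answer: 1 1 1 3 1 2 1

Derivation:
t=0: input=3 -> V=0 FIRE
t=1: input=5 -> V=0 FIRE
t=2: input=5 -> V=0 FIRE
t=3: input=5 -> V=0 FIRE
t=4: input=0 -> V=0
t=5: input=2 -> V=8
t=6: input=3 -> V=0 FIRE
t=7: input=4 -> V=0 FIRE
t=8: input=0 -> V=0
t=9: input=4 -> V=0 FIRE
t=10: input=5 -> V=0 FIRE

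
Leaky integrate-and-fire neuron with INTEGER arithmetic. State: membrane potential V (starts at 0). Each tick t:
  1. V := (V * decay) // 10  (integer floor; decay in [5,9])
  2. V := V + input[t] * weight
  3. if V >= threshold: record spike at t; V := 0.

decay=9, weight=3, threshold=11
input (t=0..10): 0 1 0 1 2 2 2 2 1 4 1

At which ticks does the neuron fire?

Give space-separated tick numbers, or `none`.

t=0: input=0 -> V=0
t=1: input=1 -> V=3
t=2: input=0 -> V=2
t=3: input=1 -> V=4
t=4: input=2 -> V=9
t=5: input=2 -> V=0 FIRE
t=6: input=2 -> V=6
t=7: input=2 -> V=0 FIRE
t=8: input=1 -> V=3
t=9: input=4 -> V=0 FIRE
t=10: input=1 -> V=3

Answer: 5 7 9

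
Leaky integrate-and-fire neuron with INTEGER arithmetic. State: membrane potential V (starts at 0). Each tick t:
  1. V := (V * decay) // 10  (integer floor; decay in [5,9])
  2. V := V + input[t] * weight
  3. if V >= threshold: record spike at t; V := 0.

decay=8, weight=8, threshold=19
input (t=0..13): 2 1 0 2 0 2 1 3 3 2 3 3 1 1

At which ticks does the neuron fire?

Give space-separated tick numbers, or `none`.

Answer: 1 5 7 8 10 11

Derivation:
t=0: input=2 -> V=16
t=1: input=1 -> V=0 FIRE
t=2: input=0 -> V=0
t=3: input=2 -> V=16
t=4: input=0 -> V=12
t=5: input=2 -> V=0 FIRE
t=6: input=1 -> V=8
t=7: input=3 -> V=0 FIRE
t=8: input=3 -> V=0 FIRE
t=9: input=2 -> V=16
t=10: input=3 -> V=0 FIRE
t=11: input=3 -> V=0 FIRE
t=12: input=1 -> V=8
t=13: input=1 -> V=14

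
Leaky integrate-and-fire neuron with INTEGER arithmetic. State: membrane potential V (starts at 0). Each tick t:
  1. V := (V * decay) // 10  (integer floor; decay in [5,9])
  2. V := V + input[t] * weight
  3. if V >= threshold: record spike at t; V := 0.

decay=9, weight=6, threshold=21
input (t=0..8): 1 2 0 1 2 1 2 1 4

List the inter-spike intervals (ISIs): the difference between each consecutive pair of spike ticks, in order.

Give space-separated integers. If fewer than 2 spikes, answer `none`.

Answer: 3 1

Derivation:
t=0: input=1 -> V=6
t=1: input=2 -> V=17
t=2: input=0 -> V=15
t=3: input=1 -> V=19
t=4: input=2 -> V=0 FIRE
t=5: input=1 -> V=6
t=6: input=2 -> V=17
t=7: input=1 -> V=0 FIRE
t=8: input=4 -> V=0 FIRE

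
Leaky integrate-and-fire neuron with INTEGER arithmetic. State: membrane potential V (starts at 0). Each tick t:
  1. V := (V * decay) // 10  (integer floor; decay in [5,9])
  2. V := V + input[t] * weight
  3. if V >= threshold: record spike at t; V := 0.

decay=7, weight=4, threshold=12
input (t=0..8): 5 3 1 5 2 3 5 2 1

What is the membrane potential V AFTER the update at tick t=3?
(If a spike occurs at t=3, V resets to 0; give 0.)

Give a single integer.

t=0: input=5 -> V=0 FIRE
t=1: input=3 -> V=0 FIRE
t=2: input=1 -> V=4
t=3: input=5 -> V=0 FIRE
t=4: input=2 -> V=8
t=5: input=3 -> V=0 FIRE
t=6: input=5 -> V=0 FIRE
t=7: input=2 -> V=8
t=8: input=1 -> V=9

Answer: 0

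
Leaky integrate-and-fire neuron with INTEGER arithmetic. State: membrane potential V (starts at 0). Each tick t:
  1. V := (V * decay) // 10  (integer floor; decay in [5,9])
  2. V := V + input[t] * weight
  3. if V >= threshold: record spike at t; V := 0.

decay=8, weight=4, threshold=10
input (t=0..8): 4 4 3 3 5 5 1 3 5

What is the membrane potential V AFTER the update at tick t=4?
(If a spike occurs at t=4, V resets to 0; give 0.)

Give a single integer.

t=0: input=4 -> V=0 FIRE
t=1: input=4 -> V=0 FIRE
t=2: input=3 -> V=0 FIRE
t=3: input=3 -> V=0 FIRE
t=4: input=5 -> V=0 FIRE
t=5: input=5 -> V=0 FIRE
t=6: input=1 -> V=4
t=7: input=3 -> V=0 FIRE
t=8: input=5 -> V=0 FIRE

Answer: 0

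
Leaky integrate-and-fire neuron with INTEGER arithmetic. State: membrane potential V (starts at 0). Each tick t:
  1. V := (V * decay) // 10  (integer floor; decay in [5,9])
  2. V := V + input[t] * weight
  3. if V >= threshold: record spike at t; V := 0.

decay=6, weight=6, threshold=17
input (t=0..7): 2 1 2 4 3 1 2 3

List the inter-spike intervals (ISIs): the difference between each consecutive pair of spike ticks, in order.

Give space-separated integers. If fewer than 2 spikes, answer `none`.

Answer: 1 1 3

Derivation:
t=0: input=2 -> V=12
t=1: input=1 -> V=13
t=2: input=2 -> V=0 FIRE
t=3: input=4 -> V=0 FIRE
t=4: input=3 -> V=0 FIRE
t=5: input=1 -> V=6
t=6: input=2 -> V=15
t=7: input=3 -> V=0 FIRE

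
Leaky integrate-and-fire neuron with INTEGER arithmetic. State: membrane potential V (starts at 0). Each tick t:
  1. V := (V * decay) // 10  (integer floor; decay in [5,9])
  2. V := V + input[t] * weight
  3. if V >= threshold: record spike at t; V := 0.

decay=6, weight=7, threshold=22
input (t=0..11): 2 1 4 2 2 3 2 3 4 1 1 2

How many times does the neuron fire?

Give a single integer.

Answer: 4

Derivation:
t=0: input=2 -> V=14
t=1: input=1 -> V=15
t=2: input=4 -> V=0 FIRE
t=3: input=2 -> V=14
t=4: input=2 -> V=0 FIRE
t=5: input=3 -> V=21
t=6: input=2 -> V=0 FIRE
t=7: input=3 -> V=21
t=8: input=4 -> V=0 FIRE
t=9: input=1 -> V=7
t=10: input=1 -> V=11
t=11: input=2 -> V=20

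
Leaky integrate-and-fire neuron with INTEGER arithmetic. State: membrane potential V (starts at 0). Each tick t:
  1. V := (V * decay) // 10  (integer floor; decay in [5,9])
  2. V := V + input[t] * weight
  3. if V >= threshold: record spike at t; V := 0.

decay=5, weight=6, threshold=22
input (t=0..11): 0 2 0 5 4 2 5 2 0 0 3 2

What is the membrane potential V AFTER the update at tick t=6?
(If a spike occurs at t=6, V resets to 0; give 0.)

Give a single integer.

t=0: input=0 -> V=0
t=1: input=2 -> V=12
t=2: input=0 -> V=6
t=3: input=5 -> V=0 FIRE
t=4: input=4 -> V=0 FIRE
t=5: input=2 -> V=12
t=6: input=5 -> V=0 FIRE
t=7: input=2 -> V=12
t=8: input=0 -> V=6
t=9: input=0 -> V=3
t=10: input=3 -> V=19
t=11: input=2 -> V=21

Answer: 0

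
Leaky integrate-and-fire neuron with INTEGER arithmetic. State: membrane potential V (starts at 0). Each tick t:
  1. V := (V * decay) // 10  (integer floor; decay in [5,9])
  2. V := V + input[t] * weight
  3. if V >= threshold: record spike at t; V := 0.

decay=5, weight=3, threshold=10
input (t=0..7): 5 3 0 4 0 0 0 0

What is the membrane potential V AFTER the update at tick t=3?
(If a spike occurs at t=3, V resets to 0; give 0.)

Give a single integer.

Answer: 0

Derivation:
t=0: input=5 -> V=0 FIRE
t=1: input=3 -> V=9
t=2: input=0 -> V=4
t=3: input=4 -> V=0 FIRE
t=4: input=0 -> V=0
t=5: input=0 -> V=0
t=6: input=0 -> V=0
t=7: input=0 -> V=0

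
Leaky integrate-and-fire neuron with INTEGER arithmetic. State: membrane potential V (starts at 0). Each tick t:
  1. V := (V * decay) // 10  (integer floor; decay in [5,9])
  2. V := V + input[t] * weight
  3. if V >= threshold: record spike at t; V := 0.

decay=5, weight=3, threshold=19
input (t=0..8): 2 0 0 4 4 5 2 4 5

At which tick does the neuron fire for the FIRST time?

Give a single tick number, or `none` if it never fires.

Answer: 5

Derivation:
t=0: input=2 -> V=6
t=1: input=0 -> V=3
t=2: input=0 -> V=1
t=3: input=4 -> V=12
t=4: input=4 -> V=18
t=5: input=5 -> V=0 FIRE
t=6: input=2 -> V=6
t=7: input=4 -> V=15
t=8: input=5 -> V=0 FIRE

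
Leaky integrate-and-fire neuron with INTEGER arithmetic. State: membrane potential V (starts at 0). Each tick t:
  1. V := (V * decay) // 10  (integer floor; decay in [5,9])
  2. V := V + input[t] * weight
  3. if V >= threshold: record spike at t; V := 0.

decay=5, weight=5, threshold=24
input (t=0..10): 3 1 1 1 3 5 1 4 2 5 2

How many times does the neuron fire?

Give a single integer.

Answer: 2

Derivation:
t=0: input=3 -> V=15
t=1: input=1 -> V=12
t=2: input=1 -> V=11
t=3: input=1 -> V=10
t=4: input=3 -> V=20
t=5: input=5 -> V=0 FIRE
t=6: input=1 -> V=5
t=7: input=4 -> V=22
t=8: input=2 -> V=21
t=9: input=5 -> V=0 FIRE
t=10: input=2 -> V=10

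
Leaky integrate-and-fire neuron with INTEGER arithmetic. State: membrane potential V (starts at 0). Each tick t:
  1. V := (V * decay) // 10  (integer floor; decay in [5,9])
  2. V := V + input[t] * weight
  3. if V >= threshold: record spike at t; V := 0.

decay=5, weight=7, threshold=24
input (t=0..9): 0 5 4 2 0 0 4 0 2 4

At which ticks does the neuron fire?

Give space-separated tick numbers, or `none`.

Answer: 1 2 6 9

Derivation:
t=0: input=0 -> V=0
t=1: input=5 -> V=0 FIRE
t=2: input=4 -> V=0 FIRE
t=3: input=2 -> V=14
t=4: input=0 -> V=7
t=5: input=0 -> V=3
t=6: input=4 -> V=0 FIRE
t=7: input=0 -> V=0
t=8: input=2 -> V=14
t=9: input=4 -> V=0 FIRE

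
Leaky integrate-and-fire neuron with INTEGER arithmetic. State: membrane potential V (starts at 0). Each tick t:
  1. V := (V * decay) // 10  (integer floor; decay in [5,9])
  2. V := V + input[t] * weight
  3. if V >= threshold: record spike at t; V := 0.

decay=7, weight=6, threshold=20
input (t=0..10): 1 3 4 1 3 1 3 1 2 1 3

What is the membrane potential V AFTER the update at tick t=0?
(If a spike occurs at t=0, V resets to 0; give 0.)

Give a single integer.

Answer: 6

Derivation:
t=0: input=1 -> V=6
t=1: input=3 -> V=0 FIRE
t=2: input=4 -> V=0 FIRE
t=3: input=1 -> V=6
t=4: input=3 -> V=0 FIRE
t=5: input=1 -> V=6
t=6: input=3 -> V=0 FIRE
t=7: input=1 -> V=6
t=8: input=2 -> V=16
t=9: input=1 -> V=17
t=10: input=3 -> V=0 FIRE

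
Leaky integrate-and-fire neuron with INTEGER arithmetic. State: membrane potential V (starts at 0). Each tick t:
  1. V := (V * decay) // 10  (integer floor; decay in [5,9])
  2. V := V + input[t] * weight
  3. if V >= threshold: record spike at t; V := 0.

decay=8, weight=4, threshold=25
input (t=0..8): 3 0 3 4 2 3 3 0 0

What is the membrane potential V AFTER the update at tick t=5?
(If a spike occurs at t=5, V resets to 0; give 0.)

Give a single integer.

t=0: input=3 -> V=12
t=1: input=0 -> V=9
t=2: input=3 -> V=19
t=3: input=4 -> V=0 FIRE
t=4: input=2 -> V=8
t=5: input=3 -> V=18
t=6: input=3 -> V=0 FIRE
t=7: input=0 -> V=0
t=8: input=0 -> V=0

Answer: 18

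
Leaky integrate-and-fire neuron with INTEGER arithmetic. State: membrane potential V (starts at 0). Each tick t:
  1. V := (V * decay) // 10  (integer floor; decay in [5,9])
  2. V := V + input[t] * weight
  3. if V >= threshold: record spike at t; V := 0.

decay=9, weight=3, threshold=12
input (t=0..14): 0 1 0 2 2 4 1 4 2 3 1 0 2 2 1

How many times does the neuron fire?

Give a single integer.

t=0: input=0 -> V=0
t=1: input=1 -> V=3
t=2: input=0 -> V=2
t=3: input=2 -> V=7
t=4: input=2 -> V=0 FIRE
t=5: input=4 -> V=0 FIRE
t=6: input=1 -> V=3
t=7: input=4 -> V=0 FIRE
t=8: input=2 -> V=6
t=9: input=3 -> V=0 FIRE
t=10: input=1 -> V=3
t=11: input=0 -> V=2
t=12: input=2 -> V=7
t=13: input=2 -> V=0 FIRE
t=14: input=1 -> V=3

Answer: 5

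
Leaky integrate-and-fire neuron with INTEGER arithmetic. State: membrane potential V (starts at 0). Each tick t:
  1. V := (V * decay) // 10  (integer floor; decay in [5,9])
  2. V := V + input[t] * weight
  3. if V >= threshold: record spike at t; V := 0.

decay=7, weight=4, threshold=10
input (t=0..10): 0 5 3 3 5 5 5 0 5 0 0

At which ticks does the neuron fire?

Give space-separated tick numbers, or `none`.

t=0: input=0 -> V=0
t=1: input=5 -> V=0 FIRE
t=2: input=3 -> V=0 FIRE
t=3: input=3 -> V=0 FIRE
t=4: input=5 -> V=0 FIRE
t=5: input=5 -> V=0 FIRE
t=6: input=5 -> V=0 FIRE
t=7: input=0 -> V=0
t=8: input=5 -> V=0 FIRE
t=9: input=0 -> V=0
t=10: input=0 -> V=0

Answer: 1 2 3 4 5 6 8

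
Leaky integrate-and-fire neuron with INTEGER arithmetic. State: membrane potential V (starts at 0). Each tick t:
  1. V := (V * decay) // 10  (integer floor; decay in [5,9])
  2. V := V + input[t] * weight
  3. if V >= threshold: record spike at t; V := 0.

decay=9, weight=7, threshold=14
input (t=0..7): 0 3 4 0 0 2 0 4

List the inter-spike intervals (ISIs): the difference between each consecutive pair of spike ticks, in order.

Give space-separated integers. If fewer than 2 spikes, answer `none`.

t=0: input=0 -> V=0
t=1: input=3 -> V=0 FIRE
t=2: input=4 -> V=0 FIRE
t=3: input=0 -> V=0
t=4: input=0 -> V=0
t=5: input=2 -> V=0 FIRE
t=6: input=0 -> V=0
t=7: input=4 -> V=0 FIRE

Answer: 1 3 2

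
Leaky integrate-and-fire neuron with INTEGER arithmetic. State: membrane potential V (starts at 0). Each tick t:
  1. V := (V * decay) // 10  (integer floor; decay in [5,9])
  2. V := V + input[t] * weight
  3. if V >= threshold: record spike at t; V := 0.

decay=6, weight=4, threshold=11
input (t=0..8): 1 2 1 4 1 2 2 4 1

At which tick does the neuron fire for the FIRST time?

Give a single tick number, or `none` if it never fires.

Answer: 3

Derivation:
t=0: input=1 -> V=4
t=1: input=2 -> V=10
t=2: input=1 -> V=10
t=3: input=4 -> V=0 FIRE
t=4: input=1 -> V=4
t=5: input=2 -> V=10
t=6: input=2 -> V=0 FIRE
t=7: input=4 -> V=0 FIRE
t=8: input=1 -> V=4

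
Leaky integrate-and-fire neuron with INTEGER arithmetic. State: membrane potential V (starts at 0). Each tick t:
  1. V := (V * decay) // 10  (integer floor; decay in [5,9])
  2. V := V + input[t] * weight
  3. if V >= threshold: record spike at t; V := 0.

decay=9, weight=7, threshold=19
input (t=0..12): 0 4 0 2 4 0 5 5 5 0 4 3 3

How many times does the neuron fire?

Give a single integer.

t=0: input=0 -> V=0
t=1: input=4 -> V=0 FIRE
t=2: input=0 -> V=0
t=3: input=2 -> V=14
t=4: input=4 -> V=0 FIRE
t=5: input=0 -> V=0
t=6: input=5 -> V=0 FIRE
t=7: input=5 -> V=0 FIRE
t=8: input=5 -> V=0 FIRE
t=9: input=0 -> V=0
t=10: input=4 -> V=0 FIRE
t=11: input=3 -> V=0 FIRE
t=12: input=3 -> V=0 FIRE

Answer: 8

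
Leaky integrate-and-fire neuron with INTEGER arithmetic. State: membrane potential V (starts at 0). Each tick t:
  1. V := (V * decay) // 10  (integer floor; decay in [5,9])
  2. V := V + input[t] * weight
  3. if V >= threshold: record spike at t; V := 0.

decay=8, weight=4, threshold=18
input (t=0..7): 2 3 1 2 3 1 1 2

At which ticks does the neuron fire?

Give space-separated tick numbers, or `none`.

t=0: input=2 -> V=8
t=1: input=3 -> V=0 FIRE
t=2: input=1 -> V=4
t=3: input=2 -> V=11
t=4: input=3 -> V=0 FIRE
t=5: input=1 -> V=4
t=6: input=1 -> V=7
t=7: input=2 -> V=13

Answer: 1 4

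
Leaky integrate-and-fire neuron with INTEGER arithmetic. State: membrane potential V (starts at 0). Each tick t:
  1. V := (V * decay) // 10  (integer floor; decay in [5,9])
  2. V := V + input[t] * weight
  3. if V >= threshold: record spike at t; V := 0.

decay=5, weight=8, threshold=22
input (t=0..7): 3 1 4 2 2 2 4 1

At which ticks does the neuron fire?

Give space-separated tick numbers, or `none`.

t=0: input=3 -> V=0 FIRE
t=1: input=1 -> V=8
t=2: input=4 -> V=0 FIRE
t=3: input=2 -> V=16
t=4: input=2 -> V=0 FIRE
t=5: input=2 -> V=16
t=6: input=4 -> V=0 FIRE
t=7: input=1 -> V=8

Answer: 0 2 4 6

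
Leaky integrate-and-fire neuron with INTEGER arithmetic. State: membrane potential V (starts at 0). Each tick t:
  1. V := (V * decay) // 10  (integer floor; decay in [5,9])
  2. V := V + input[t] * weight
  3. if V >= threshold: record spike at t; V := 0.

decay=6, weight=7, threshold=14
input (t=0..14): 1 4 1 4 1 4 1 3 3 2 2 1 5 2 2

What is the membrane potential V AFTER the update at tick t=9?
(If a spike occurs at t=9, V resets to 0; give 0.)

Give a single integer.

t=0: input=1 -> V=7
t=1: input=4 -> V=0 FIRE
t=2: input=1 -> V=7
t=3: input=4 -> V=0 FIRE
t=4: input=1 -> V=7
t=5: input=4 -> V=0 FIRE
t=6: input=1 -> V=7
t=7: input=3 -> V=0 FIRE
t=8: input=3 -> V=0 FIRE
t=9: input=2 -> V=0 FIRE
t=10: input=2 -> V=0 FIRE
t=11: input=1 -> V=7
t=12: input=5 -> V=0 FIRE
t=13: input=2 -> V=0 FIRE
t=14: input=2 -> V=0 FIRE

Answer: 0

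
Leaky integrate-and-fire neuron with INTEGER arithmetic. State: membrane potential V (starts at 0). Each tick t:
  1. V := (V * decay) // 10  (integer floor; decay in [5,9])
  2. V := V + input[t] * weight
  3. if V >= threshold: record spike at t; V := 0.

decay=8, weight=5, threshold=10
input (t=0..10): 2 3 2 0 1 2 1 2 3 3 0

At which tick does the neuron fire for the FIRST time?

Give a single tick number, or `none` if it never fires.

Answer: 0

Derivation:
t=0: input=2 -> V=0 FIRE
t=1: input=3 -> V=0 FIRE
t=2: input=2 -> V=0 FIRE
t=3: input=0 -> V=0
t=4: input=1 -> V=5
t=5: input=2 -> V=0 FIRE
t=6: input=1 -> V=5
t=7: input=2 -> V=0 FIRE
t=8: input=3 -> V=0 FIRE
t=9: input=3 -> V=0 FIRE
t=10: input=0 -> V=0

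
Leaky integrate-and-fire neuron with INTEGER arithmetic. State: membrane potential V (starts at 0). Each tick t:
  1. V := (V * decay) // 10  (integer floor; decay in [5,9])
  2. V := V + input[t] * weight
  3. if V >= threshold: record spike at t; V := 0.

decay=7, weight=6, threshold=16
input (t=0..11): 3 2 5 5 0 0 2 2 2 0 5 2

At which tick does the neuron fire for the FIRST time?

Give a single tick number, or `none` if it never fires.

t=0: input=3 -> V=0 FIRE
t=1: input=2 -> V=12
t=2: input=5 -> V=0 FIRE
t=3: input=5 -> V=0 FIRE
t=4: input=0 -> V=0
t=5: input=0 -> V=0
t=6: input=2 -> V=12
t=7: input=2 -> V=0 FIRE
t=8: input=2 -> V=12
t=9: input=0 -> V=8
t=10: input=5 -> V=0 FIRE
t=11: input=2 -> V=12

Answer: 0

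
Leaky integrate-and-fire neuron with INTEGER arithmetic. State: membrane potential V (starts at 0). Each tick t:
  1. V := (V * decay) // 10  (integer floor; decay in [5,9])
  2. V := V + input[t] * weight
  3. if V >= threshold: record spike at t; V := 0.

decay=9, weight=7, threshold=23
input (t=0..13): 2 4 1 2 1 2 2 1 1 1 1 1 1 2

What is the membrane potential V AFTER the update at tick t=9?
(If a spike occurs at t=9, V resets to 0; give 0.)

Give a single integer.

t=0: input=2 -> V=14
t=1: input=4 -> V=0 FIRE
t=2: input=1 -> V=7
t=3: input=2 -> V=20
t=4: input=1 -> V=0 FIRE
t=5: input=2 -> V=14
t=6: input=2 -> V=0 FIRE
t=7: input=1 -> V=7
t=8: input=1 -> V=13
t=9: input=1 -> V=18
t=10: input=1 -> V=0 FIRE
t=11: input=1 -> V=7
t=12: input=1 -> V=13
t=13: input=2 -> V=0 FIRE

Answer: 18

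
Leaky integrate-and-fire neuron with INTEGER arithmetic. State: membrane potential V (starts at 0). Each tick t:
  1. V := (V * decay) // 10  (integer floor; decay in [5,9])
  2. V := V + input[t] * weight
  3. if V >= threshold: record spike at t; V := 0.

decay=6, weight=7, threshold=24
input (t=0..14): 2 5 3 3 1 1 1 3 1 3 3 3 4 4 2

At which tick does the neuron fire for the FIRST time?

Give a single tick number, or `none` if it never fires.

t=0: input=2 -> V=14
t=1: input=5 -> V=0 FIRE
t=2: input=3 -> V=21
t=3: input=3 -> V=0 FIRE
t=4: input=1 -> V=7
t=5: input=1 -> V=11
t=6: input=1 -> V=13
t=7: input=3 -> V=0 FIRE
t=8: input=1 -> V=7
t=9: input=3 -> V=0 FIRE
t=10: input=3 -> V=21
t=11: input=3 -> V=0 FIRE
t=12: input=4 -> V=0 FIRE
t=13: input=4 -> V=0 FIRE
t=14: input=2 -> V=14

Answer: 1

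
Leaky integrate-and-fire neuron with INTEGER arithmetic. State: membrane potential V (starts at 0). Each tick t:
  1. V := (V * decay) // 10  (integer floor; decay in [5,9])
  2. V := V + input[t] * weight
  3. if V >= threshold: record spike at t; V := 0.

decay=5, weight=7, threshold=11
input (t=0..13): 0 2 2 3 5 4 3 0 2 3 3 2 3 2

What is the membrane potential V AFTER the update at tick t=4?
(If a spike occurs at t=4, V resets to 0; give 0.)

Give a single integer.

Answer: 0

Derivation:
t=0: input=0 -> V=0
t=1: input=2 -> V=0 FIRE
t=2: input=2 -> V=0 FIRE
t=3: input=3 -> V=0 FIRE
t=4: input=5 -> V=0 FIRE
t=5: input=4 -> V=0 FIRE
t=6: input=3 -> V=0 FIRE
t=7: input=0 -> V=0
t=8: input=2 -> V=0 FIRE
t=9: input=3 -> V=0 FIRE
t=10: input=3 -> V=0 FIRE
t=11: input=2 -> V=0 FIRE
t=12: input=3 -> V=0 FIRE
t=13: input=2 -> V=0 FIRE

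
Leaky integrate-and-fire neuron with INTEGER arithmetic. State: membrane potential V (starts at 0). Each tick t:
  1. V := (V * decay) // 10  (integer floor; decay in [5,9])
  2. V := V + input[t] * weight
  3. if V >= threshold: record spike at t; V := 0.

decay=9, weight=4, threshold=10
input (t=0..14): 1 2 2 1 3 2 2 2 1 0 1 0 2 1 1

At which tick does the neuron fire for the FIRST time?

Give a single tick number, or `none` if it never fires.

Answer: 1

Derivation:
t=0: input=1 -> V=4
t=1: input=2 -> V=0 FIRE
t=2: input=2 -> V=8
t=3: input=1 -> V=0 FIRE
t=4: input=3 -> V=0 FIRE
t=5: input=2 -> V=8
t=6: input=2 -> V=0 FIRE
t=7: input=2 -> V=8
t=8: input=1 -> V=0 FIRE
t=9: input=0 -> V=0
t=10: input=1 -> V=4
t=11: input=0 -> V=3
t=12: input=2 -> V=0 FIRE
t=13: input=1 -> V=4
t=14: input=1 -> V=7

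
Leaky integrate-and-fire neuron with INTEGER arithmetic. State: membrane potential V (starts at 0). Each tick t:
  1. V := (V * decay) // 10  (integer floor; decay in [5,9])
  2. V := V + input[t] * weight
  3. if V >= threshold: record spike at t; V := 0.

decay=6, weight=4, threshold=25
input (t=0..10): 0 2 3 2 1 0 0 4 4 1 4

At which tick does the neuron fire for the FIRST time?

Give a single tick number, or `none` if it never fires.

t=0: input=0 -> V=0
t=1: input=2 -> V=8
t=2: input=3 -> V=16
t=3: input=2 -> V=17
t=4: input=1 -> V=14
t=5: input=0 -> V=8
t=6: input=0 -> V=4
t=7: input=4 -> V=18
t=8: input=4 -> V=0 FIRE
t=9: input=1 -> V=4
t=10: input=4 -> V=18

Answer: 8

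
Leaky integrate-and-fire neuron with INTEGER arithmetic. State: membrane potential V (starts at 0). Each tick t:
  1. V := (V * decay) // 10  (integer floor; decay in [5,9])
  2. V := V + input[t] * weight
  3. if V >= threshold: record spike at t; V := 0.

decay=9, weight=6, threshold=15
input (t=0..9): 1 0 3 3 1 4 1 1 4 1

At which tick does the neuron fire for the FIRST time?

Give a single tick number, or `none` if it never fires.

Answer: 2

Derivation:
t=0: input=1 -> V=6
t=1: input=0 -> V=5
t=2: input=3 -> V=0 FIRE
t=3: input=3 -> V=0 FIRE
t=4: input=1 -> V=6
t=5: input=4 -> V=0 FIRE
t=6: input=1 -> V=6
t=7: input=1 -> V=11
t=8: input=4 -> V=0 FIRE
t=9: input=1 -> V=6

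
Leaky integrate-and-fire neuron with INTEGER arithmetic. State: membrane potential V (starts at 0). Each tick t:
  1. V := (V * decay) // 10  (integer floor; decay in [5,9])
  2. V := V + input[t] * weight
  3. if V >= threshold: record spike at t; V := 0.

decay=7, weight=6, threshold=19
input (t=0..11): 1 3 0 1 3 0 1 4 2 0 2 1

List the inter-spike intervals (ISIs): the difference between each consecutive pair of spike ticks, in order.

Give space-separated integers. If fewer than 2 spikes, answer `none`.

Answer: 3 3

Derivation:
t=0: input=1 -> V=6
t=1: input=3 -> V=0 FIRE
t=2: input=0 -> V=0
t=3: input=1 -> V=6
t=4: input=3 -> V=0 FIRE
t=5: input=0 -> V=0
t=6: input=1 -> V=6
t=7: input=4 -> V=0 FIRE
t=8: input=2 -> V=12
t=9: input=0 -> V=8
t=10: input=2 -> V=17
t=11: input=1 -> V=17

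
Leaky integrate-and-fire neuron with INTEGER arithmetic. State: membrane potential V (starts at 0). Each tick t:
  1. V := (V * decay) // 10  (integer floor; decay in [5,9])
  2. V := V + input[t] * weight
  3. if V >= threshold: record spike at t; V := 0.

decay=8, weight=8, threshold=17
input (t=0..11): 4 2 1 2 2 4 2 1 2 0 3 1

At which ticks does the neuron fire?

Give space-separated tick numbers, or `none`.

t=0: input=4 -> V=0 FIRE
t=1: input=2 -> V=16
t=2: input=1 -> V=0 FIRE
t=3: input=2 -> V=16
t=4: input=2 -> V=0 FIRE
t=5: input=4 -> V=0 FIRE
t=6: input=2 -> V=16
t=7: input=1 -> V=0 FIRE
t=8: input=2 -> V=16
t=9: input=0 -> V=12
t=10: input=3 -> V=0 FIRE
t=11: input=1 -> V=8

Answer: 0 2 4 5 7 10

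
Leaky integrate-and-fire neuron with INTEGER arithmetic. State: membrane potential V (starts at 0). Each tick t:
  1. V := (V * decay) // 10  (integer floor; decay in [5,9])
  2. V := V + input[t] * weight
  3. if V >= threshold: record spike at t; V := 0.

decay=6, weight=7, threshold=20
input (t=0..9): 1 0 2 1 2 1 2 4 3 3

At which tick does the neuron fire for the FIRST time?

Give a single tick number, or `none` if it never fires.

t=0: input=1 -> V=7
t=1: input=0 -> V=4
t=2: input=2 -> V=16
t=3: input=1 -> V=16
t=4: input=2 -> V=0 FIRE
t=5: input=1 -> V=7
t=6: input=2 -> V=18
t=7: input=4 -> V=0 FIRE
t=8: input=3 -> V=0 FIRE
t=9: input=3 -> V=0 FIRE

Answer: 4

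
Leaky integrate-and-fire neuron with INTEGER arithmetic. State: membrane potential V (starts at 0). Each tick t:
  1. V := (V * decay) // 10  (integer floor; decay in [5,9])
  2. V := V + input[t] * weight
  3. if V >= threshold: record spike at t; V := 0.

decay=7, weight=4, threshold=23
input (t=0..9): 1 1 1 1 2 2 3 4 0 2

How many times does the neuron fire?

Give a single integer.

t=0: input=1 -> V=4
t=1: input=1 -> V=6
t=2: input=1 -> V=8
t=3: input=1 -> V=9
t=4: input=2 -> V=14
t=5: input=2 -> V=17
t=6: input=3 -> V=0 FIRE
t=7: input=4 -> V=16
t=8: input=0 -> V=11
t=9: input=2 -> V=15

Answer: 1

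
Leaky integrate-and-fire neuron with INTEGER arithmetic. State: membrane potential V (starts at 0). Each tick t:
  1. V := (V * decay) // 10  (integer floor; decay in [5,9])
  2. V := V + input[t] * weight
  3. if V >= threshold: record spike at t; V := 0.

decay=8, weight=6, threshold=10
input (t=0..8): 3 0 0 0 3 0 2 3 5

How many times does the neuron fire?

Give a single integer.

Answer: 5

Derivation:
t=0: input=3 -> V=0 FIRE
t=1: input=0 -> V=0
t=2: input=0 -> V=0
t=3: input=0 -> V=0
t=4: input=3 -> V=0 FIRE
t=5: input=0 -> V=0
t=6: input=2 -> V=0 FIRE
t=7: input=3 -> V=0 FIRE
t=8: input=5 -> V=0 FIRE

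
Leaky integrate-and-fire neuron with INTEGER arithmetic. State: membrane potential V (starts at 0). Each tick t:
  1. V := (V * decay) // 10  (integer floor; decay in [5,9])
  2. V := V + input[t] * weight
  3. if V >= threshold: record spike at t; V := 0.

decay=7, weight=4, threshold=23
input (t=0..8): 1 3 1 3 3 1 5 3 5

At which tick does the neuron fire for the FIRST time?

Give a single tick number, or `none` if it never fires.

t=0: input=1 -> V=4
t=1: input=3 -> V=14
t=2: input=1 -> V=13
t=3: input=3 -> V=21
t=4: input=3 -> V=0 FIRE
t=5: input=1 -> V=4
t=6: input=5 -> V=22
t=7: input=3 -> V=0 FIRE
t=8: input=5 -> V=20

Answer: 4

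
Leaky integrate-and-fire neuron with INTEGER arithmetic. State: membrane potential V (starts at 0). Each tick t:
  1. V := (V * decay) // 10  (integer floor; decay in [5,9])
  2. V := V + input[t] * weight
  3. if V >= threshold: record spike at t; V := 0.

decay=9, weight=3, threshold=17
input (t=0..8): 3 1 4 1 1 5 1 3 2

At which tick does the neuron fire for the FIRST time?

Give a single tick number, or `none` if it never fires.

t=0: input=3 -> V=9
t=1: input=1 -> V=11
t=2: input=4 -> V=0 FIRE
t=3: input=1 -> V=3
t=4: input=1 -> V=5
t=5: input=5 -> V=0 FIRE
t=6: input=1 -> V=3
t=7: input=3 -> V=11
t=8: input=2 -> V=15

Answer: 2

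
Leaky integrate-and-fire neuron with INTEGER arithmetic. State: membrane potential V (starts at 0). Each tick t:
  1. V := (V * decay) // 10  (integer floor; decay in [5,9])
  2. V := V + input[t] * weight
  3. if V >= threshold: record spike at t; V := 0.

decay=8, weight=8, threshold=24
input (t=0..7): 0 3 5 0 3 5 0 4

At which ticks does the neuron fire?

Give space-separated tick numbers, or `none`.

Answer: 1 2 4 5 7

Derivation:
t=0: input=0 -> V=0
t=1: input=3 -> V=0 FIRE
t=2: input=5 -> V=0 FIRE
t=3: input=0 -> V=0
t=4: input=3 -> V=0 FIRE
t=5: input=5 -> V=0 FIRE
t=6: input=0 -> V=0
t=7: input=4 -> V=0 FIRE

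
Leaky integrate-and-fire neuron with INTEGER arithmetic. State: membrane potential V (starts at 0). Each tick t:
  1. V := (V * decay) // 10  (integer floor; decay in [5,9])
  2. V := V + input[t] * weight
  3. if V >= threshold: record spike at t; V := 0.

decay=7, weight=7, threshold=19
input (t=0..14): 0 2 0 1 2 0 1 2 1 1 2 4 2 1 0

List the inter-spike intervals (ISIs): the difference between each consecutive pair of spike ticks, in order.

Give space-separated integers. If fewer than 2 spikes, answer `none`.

t=0: input=0 -> V=0
t=1: input=2 -> V=14
t=2: input=0 -> V=9
t=3: input=1 -> V=13
t=4: input=2 -> V=0 FIRE
t=5: input=0 -> V=0
t=6: input=1 -> V=7
t=7: input=2 -> V=18
t=8: input=1 -> V=0 FIRE
t=9: input=1 -> V=7
t=10: input=2 -> V=18
t=11: input=4 -> V=0 FIRE
t=12: input=2 -> V=14
t=13: input=1 -> V=16
t=14: input=0 -> V=11

Answer: 4 3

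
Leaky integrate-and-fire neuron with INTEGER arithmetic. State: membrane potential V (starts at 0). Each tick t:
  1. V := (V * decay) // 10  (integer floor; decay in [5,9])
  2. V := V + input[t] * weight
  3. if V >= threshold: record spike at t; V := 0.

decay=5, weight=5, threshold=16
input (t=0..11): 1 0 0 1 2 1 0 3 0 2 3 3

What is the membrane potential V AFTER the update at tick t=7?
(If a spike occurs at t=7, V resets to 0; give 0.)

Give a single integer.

Answer: 0

Derivation:
t=0: input=1 -> V=5
t=1: input=0 -> V=2
t=2: input=0 -> V=1
t=3: input=1 -> V=5
t=4: input=2 -> V=12
t=5: input=1 -> V=11
t=6: input=0 -> V=5
t=7: input=3 -> V=0 FIRE
t=8: input=0 -> V=0
t=9: input=2 -> V=10
t=10: input=3 -> V=0 FIRE
t=11: input=3 -> V=15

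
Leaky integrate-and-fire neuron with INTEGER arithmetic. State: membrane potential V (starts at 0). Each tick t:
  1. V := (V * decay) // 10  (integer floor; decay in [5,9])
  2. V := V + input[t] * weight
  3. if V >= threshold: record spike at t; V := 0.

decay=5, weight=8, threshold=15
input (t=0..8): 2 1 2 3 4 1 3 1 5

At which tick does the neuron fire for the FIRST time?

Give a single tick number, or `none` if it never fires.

Answer: 0

Derivation:
t=0: input=2 -> V=0 FIRE
t=1: input=1 -> V=8
t=2: input=2 -> V=0 FIRE
t=3: input=3 -> V=0 FIRE
t=4: input=4 -> V=0 FIRE
t=5: input=1 -> V=8
t=6: input=3 -> V=0 FIRE
t=7: input=1 -> V=8
t=8: input=5 -> V=0 FIRE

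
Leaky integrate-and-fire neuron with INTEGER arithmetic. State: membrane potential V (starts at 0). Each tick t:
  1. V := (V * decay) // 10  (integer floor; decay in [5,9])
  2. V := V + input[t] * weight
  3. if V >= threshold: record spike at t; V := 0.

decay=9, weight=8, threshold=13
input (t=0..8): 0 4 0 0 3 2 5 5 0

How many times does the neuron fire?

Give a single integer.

t=0: input=0 -> V=0
t=1: input=4 -> V=0 FIRE
t=2: input=0 -> V=0
t=3: input=0 -> V=0
t=4: input=3 -> V=0 FIRE
t=5: input=2 -> V=0 FIRE
t=6: input=5 -> V=0 FIRE
t=7: input=5 -> V=0 FIRE
t=8: input=0 -> V=0

Answer: 5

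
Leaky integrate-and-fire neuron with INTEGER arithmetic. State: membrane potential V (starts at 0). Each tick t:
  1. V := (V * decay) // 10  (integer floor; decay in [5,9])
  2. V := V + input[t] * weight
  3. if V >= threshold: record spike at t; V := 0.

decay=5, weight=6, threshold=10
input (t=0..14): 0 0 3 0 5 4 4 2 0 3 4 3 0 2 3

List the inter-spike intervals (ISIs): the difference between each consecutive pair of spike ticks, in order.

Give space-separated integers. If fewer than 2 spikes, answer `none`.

Answer: 2 1 1 1 2 1 1 2 1

Derivation:
t=0: input=0 -> V=0
t=1: input=0 -> V=0
t=2: input=3 -> V=0 FIRE
t=3: input=0 -> V=0
t=4: input=5 -> V=0 FIRE
t=5: input=4 -> V=0 FIRE
t=6: input=4 -> V=0 FIRE
t=7: input=2 -> V=0 FIRE
t=8: input=0 -> V=0
t=9: input=3 -> V=0 FIRE
t=10: input=4 -> V=0 FIRE
t=11: input=3 -> V=0 FIRE
t=12: input=0 -> V=0
t=13: input=2 -> V=0 FIRE
t=14: input=3 -> V=0 FIRE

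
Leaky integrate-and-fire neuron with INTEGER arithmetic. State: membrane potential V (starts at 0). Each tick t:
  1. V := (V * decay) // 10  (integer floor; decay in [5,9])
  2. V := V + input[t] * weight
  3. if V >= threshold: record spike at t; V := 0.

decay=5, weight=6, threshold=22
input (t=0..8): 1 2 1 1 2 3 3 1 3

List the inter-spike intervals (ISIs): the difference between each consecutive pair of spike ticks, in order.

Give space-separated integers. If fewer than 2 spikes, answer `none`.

t=0: input=1 -> V=6
t=1: input=2 -> V=15
t=2: input=1 -> V=13
t=3: input=1 -> V=12
t=4: input=2 -> V=18
t=5: input=3 -> V=0 FIRE
t=6: input=3 -> V=18
t=7: input=1 -> V=15
t=8: input=3 -> V=0 FIRE

Answer: 3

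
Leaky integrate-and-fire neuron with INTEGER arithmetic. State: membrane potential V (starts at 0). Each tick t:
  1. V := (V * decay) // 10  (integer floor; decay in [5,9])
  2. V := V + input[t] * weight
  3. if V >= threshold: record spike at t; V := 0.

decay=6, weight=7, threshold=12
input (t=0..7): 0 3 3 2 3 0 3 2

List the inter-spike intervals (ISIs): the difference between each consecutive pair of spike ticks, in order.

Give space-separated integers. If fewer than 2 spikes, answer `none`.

t=0: input=0 -> V=0
t=1: input=3 -> V=0 FIRE
t=2: input=3 -> V=0 FIRE
t=3: input=2 -> V=0 FIRE
t=4: input=3 -> V=0 FIRE
t=5: input=0 -> V=0
t=6: input=3 -> V=0 FIRE
t=7: input=2 -> V=0 FIRE

Answer: 1 1 1 2 1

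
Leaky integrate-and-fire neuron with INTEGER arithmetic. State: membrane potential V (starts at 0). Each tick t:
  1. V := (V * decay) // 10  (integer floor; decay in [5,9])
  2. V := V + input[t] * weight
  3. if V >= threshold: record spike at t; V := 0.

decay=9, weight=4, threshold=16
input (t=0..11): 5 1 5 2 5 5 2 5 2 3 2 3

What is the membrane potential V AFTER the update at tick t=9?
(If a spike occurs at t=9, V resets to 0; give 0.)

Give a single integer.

Answer: 0

Derivation:
t=0: input=5 -> V=0 FIRE
t=1: input=1 -> V=4
t=2: input=5 -> V=0 FIRE
t=3: input=2 -> V=8
t=4: input=5 -> V=0 FIRE
t=5: input=5 -> V=0 FIRE
t=6: input=2 -> V=8
t=7: input=5 -> V=0 FIRE
t=8: input=2 -> V=8
t=9: input=3 -> V=0 FIRE
t=10: input=2 -> V=8
t=11: input=3 -> V=0 FIRE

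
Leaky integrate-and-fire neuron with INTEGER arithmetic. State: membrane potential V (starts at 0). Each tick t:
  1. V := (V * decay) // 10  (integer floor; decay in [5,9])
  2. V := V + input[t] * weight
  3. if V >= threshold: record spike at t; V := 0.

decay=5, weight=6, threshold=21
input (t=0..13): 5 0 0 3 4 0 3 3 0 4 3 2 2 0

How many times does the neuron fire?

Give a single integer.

Answer: 5

Derivation:
t=0: input=5 -> V=0 FIRE
t=1: input=0 -> V=0
t=2: input=0 -> V=0
t=3: input=3 -> V=18
t=4: input=4 -> V=0 FIRE
t=5: input=0 -> V=0
t=6: input=3 -> V=18
t=7: input=3 -> V=0 FIRE
t=8: input=0 -> V=0
t=9: input=4 -> V=0 FIRE
t=10: input=3 -> V=18
t=11: input=2 -> V=0 FIRE
t=12: input=2 -> V=12
t=13: input=0 -> V=6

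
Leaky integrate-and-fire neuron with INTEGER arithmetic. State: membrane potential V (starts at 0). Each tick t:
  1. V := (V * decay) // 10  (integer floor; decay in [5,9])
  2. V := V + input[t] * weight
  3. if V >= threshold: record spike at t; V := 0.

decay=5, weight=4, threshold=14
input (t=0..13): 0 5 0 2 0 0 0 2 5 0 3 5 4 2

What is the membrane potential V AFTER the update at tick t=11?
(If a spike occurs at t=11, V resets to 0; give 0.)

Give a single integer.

Answer: 0

Derivation:
t=0: input=0 -> V=0
t=1: input=5 -> V=0 FIRE
t=2: input=0 -> V=0
t=3: input=2 -> V=8
t=4: input=0 -> V=4
t=5: input=0 -> V=2
t=6: input=0 -> V=1
t=7: input=2 -> V=8
t=8: input=5 -> V=0 FIRE
t=9: input=0 -> V=0
t=10: input=3 -> V=12
t=11: input=5 -> V=0 FIRE
t=12: input=4 -> V=0 FIRE
t=13: input=2 -> V=8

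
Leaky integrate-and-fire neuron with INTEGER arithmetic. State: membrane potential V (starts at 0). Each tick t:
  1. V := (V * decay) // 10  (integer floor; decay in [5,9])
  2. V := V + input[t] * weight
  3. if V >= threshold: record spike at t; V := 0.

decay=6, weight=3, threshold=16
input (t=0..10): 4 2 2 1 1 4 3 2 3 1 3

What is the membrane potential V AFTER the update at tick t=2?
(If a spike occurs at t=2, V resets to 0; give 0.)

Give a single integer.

Answer: 13

Derivation:
t=0: input=4 -> V=12
t=1: input=2 -> V=13
t=2: input=2 -> V=13
t=3: input=1 -> V=10
t=4: input=1 -> V=9
t=5: input=4 -> V=0 FIRE
t=6: input=3 -> V=9
t=7: input=2 -> V=11
t=8: input=3 -> V=15
t=9: input=1 -> V=12
t=10: input=3 -> V=0 FIRE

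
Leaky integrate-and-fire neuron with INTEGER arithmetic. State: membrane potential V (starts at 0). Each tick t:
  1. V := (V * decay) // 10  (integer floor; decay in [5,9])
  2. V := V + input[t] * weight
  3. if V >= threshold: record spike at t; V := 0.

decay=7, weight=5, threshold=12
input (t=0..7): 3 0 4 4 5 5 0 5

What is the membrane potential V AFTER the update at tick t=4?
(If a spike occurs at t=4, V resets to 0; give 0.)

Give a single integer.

t=0: input=3 -> V=0 FIRE
t=1: input=0 -> V=0
t=2: input=4 -> V=0 FIRE
t=3: input=4 -> V=0 FIRE
t=4: input=5 -> V=0 FIRE
t=5: input=5 -> V=0 FIRE
t=6: input=0 -> V=0
t=7: input=5 -> V=0 FIRE

Answer: 0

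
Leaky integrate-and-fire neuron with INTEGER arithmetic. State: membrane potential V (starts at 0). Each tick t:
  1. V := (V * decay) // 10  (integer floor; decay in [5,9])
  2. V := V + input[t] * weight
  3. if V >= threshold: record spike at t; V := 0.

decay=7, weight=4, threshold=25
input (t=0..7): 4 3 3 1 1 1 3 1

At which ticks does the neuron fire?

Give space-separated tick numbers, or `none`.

Answer: 2

Derivation:
t=0: input=4 -> V=16
t=1: input=3 -> V=23
t=2: input=3 -> V=0 FIRE
t=3: input=1 -> V=4
t=4: input=1 -> V=6
t=5: input=1 -> V=8
t=6: input=3 -> V=17
t=7: input=1 -> V=15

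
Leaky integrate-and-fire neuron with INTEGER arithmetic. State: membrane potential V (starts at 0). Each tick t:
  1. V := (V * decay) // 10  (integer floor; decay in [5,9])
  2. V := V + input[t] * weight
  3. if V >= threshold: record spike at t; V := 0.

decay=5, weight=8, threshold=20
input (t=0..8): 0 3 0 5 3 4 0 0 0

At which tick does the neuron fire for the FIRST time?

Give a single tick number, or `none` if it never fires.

Answer: 1

Derivation:
t=0: input=0 -> V=0
t=1: input=3 -> V=0 FIRE
t=2: input=0 -> V=0
t=3: input=5 -> V=0 FIRE
t=4: input=3 -> V=0 FIRE
t=5: input=4 -> V=0 FIRE
t=6: input=0 -> V=0
t=7: input=0 -> V=0
t=8: input=0 -> V=0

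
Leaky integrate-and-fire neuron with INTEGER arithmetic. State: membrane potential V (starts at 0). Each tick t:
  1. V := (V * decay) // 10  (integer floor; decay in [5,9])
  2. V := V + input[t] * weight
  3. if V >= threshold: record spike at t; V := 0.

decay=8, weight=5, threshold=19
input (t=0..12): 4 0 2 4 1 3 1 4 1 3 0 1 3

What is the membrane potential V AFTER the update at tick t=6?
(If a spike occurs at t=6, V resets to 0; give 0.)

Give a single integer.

Answer: 5

Derivation:
t=0: input=4 -> V=0 FIRE
t=1: input=0 -> V=0
t=2: input=2 -> V=10
t=3: input=4 -> V=0 FIRE
t=4: input=1 -> V=5
t=5: input=3 -> V=0 FIRE
t=6: input=1 -> V=5
t=7: input=4 -> V=0 FIRE
t=8: input=1 -> V=5
t=9: input=3 -> V=0 FIRE
t=10: input=0 -> V=0
t=11: input=1 -> V=5
t=12: input=3 -> V=0 FIRE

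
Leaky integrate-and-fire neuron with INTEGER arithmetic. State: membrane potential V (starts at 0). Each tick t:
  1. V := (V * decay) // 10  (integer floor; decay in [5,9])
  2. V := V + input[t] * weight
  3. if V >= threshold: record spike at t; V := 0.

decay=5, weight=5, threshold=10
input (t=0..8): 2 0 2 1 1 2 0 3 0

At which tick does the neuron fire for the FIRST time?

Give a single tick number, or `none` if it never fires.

t=0: input=2 -> V=0 FIRE
t=1: input=0 -> V=0
t=2: input=2 -> V=0 FIRE
t=3: input=1 -> V=5
t=4: input=1 -> V=7
t=5: input=2 -> V=0 FIRE
t=6: input=0 -> V=0
t=7: input=3 -> V=0 FIRE
t=8: input=0 -> V=0

Answer: 0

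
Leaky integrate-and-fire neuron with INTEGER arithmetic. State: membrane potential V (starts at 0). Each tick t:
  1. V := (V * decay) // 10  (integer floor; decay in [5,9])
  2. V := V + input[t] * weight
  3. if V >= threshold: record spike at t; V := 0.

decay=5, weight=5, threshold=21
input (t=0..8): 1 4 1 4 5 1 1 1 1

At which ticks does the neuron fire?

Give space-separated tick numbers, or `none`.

Answer: 1 3 4

Derivation:
t=0: input=1 -> V=5
t=1: input=4 -> V=0 FIRE
t=2: input=1 -> V=5
t=3: input=4 -> V=0 FIRE
t=4: input=5 -> V=0 FIRE
t=5: input=1 -> V=5
t=6: input=1 -> V=7
t=7: input=1 -> V=8
t=8: input=1 -> V=9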